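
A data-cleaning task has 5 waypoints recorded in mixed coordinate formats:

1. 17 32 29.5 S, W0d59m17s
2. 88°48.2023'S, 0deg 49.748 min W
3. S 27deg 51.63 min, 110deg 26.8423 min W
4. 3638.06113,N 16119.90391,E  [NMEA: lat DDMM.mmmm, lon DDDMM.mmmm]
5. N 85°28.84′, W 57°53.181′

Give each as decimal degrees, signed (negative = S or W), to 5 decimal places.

1. -17.54153, -0.98806
2. -88.80337, -0.82913
3. -27.86050, -110.44737
4. 36.63435, 161.33173
5. 85.48067, -57.88635

Point 1:
  Lat: 32′ + 29.5″ = 32.49167′; 17 + 32.49167/60 = 17.541528
  S → negative
  Lon: 59′ + 17″ = 59.28333′; 0 + 59.28333/60 = 0.988056
  W → negative
Point 2:
  Latitude: 48.2023′ = 0.803372°; total 88.803372
  S → negative
  Longitude: 0 + 49.748/60 = 0.829133
  W ⇒ negate
Point 3:
  Lat: 51.63′ = 0.860500°; total 27.860500
  S ⇒ negate
  λ: 110 + 26.8423/60 = 110.447372
  W ⇒ negate
Point 4:
  Latitude: degrees = first 2 digits = 36, minutes = 38.06113; 36 + 38.06113/60 = 36.634352
  N ⇒ keep positive
  λ: degrees = first 3 digits = 161, minutes = 19.90391; 161 + 19.90391/60 = 161.331732
  E ⇒ keep positive
Point 5:
  φ: 28.84′ = 0.480667°; total 85.480667
  N ⇒ keep positive
  Longitude: 53.181′ = 0.886350°; total 57.886350
  W → negative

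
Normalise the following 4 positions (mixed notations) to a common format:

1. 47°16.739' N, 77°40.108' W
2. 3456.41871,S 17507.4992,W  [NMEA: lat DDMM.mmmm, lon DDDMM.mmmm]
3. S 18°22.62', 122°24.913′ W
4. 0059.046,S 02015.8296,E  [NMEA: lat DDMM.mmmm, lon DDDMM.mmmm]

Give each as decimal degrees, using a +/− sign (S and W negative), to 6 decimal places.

Point 1:
  φ: 16.739′ = 0.278983°; total 47.2789833
  N ⇒ keep positive
  Lon: 40.108′ = 0.668467°; total 77.6684667
  hemisphere W, so the sign is −
Point 2:
  φ: split at 2 digits → 34° and 56.41871′; 34 + 56.41871/60 = 34.9403118
  hemisphere S, so the sign is −
  λ: degrees = first 3 digits = 175, minutes = 7.4992; 175 + 7.4992/60 = 175.1249867
  W ⇒ negate
Point 3:
  φ: 22.62′ = 0.377000°; total 18.3770000
  S ⇒ negate
  Lon: 24.913′ = 0.415217°; total 122.4152167
  W → negative
Point 4:
  Lat: degrees = first 2 digits = 0, minutes = 59.046; 0 + 59.046/60 = 0.9841000
  S ⇒ negate
  λ: degrees = first 3 digits = 20, minutes = 15.8296; 20 + 15.8296/60 = 20.2638267
  E ⇒ keep positive

1. 47.278983, -77.668467
2. -34.940312, -175.124987
3. -18.377000, -122.415217
4. -0.984100, 20.263827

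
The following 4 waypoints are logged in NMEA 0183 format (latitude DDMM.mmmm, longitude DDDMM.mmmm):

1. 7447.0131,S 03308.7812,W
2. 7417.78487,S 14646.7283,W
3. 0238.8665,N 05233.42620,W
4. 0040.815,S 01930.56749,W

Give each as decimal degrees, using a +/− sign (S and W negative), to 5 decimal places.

Point 1:
  φ: degrees = first 2 digits = 74, minutes = 47.0131; 74 + 47.0131/60 = 74.783552
  hemisphere S, so the sign is −
  λ: degrees = first 3 digits = 33, minutes = 8.7812; 33 + 8.7812/60 = 33.146353
  hemisphere W, so the sign is −
Point 2:
  Lat: degrees = first 2 digits = 74, minutes = 17.78487; 74 + 17.78487/60 = 74.296415
  S → negative
  Lon: split at 3 digits → 146° and 46.7283′; 146 + 46.7283/60 = 146.778805
  hemisphere W, so the sign is −
Point 3:
  φ: split at 2 digits → 02° and 38.8665′; 2 + 38.8665/60 = 2.647775
  N → positive
  λ: split at 3 digits → 052° and 33.4262′; 52 + 33.4262/60 = 52.557103
  W → negative
Point 4:
  Latitude: split at 2 digits → 00° and 40.815′; 0 + 40.815/60 = 0.680250
  hemisphere S, so the sign is −
  λ: split at 3 digits → 019° and 30.56749′; 19 + 30.56749/60 = 19.509458
  W → negative

1. -74.78355, -33.14635
2. -74.29641, -146.77881
3. 2.64778, -52.55710
4. -0.68025, -19.50946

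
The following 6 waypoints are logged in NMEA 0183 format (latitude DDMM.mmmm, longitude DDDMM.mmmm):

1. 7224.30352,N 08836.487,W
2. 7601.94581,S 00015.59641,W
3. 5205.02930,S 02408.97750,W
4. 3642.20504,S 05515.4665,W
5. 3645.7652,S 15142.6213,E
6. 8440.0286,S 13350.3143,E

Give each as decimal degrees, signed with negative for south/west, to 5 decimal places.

Point 1:
  Latitude: split at 2 digits → 72° and 24.30352′; 72 + 24.30352/60 = 72.405059
  N → positive
  λ: split at 3 digits → 088° and 36.487′; 88 + 36.487/60 = 88.608117
  W ⇒ negate
Point 2:
  Latitude: degrees = first 2 digits = 76, minutes = 1.94581; 76 + 1.94581/60 = 76.032430
  S → negative
  Lon: split at 3 digits → 000° and 15.59641′; 0 + 15.59641/60 = 0.259940
  W ⇒ negate
Point 3:
  Lat: split at 2 digits → 52° and 5.0293′; 52 + 5.0293/60 = 52.083822
  S ⇒ negate
  λ: degrees = first 3 digits = 24, minutes = 8.9775; 24 + 8.9775/60 = 24.149625
  hemisphere W, so the sign is −
Point 4:
  Lat: degrees = first 2 digits = 36, minutes = 42.20504; 36 + 42.20504/60 = 36.703417
  hemisphere S, so the sign is −
  Longitude: split at 3 digits → 055° and 15.4665′; 55 + 15.4665/60 = 55.257775
  W → negative
Point 5:
  Lat: degrees = first 2 digits = 36, minutes = 45.7652; 36 + 45.7652/60 = 36.762753
  S ⇒ negate
  Lon: split at 3 digits → 151° and 42.6213′; 151 + 42.6213/60 = 151.710355
  E ⇒ keep positive
Point 6:
  φ: split at 2 digits → 84° and 40.0286′; 84 + 40.0286/60 = 84.667143
  S ⇒ negate
  Longitude: split at 3 digits → 133° and 50.3143′; 133 + 50.3143/60 = 133.838572
  E → positive

1. 72.40506, -88.60812
2. -76.03243, -0.25994
3. -52.08382, -24.14963
4. -36.70342, -55.25778
5. -36.76275, 151.71036
6. -84.66714, 133.83857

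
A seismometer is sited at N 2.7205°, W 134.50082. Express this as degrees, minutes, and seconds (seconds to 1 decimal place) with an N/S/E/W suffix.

2°43′13.8″ N, 134°30′3.0″ W

Latitude: whole degrees 2; 43.23000′ → 43′ and 13.800″
Lon: 0.500820° → 30.04920′; 0.04920 × 60 = 2.952″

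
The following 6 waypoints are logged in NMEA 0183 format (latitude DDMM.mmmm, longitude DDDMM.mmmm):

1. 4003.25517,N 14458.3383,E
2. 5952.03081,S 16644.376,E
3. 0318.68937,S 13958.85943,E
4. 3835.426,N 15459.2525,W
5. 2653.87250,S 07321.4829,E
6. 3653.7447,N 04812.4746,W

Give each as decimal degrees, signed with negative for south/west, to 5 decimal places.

1. 40.05425, 144.97231
2. -59.86718, 166.73960
3. -3.31149, 139.98099
4. 38.59043, -154.98754
5. -26.89788, 73.35805
6. 36.89575, -48.20791

Point 1:
  φ: degrees = first 2 digits = 40, minutes = 3.25517; 40 + 3.25517/60 = 40.054253
  N ⇒ keep positive
  λ: split at 3 digits → 144° and 58.3383′; 144 + 58.3383/60 = 144.972305
  E → positive
Point 2:
  Lat: degrees = first 2 digits = 59, minutes = 52.03081; 59 + 52.03081/60 = 59.867180
  S → negative
  Lon: degrees = first 3 digits = 166, minutes = 44.376; 166 + 44.376/60 = 166.739600
  E ⇒ keep positive
Point 3:
  φ: degrees = first 2 digits = 3, minutes = 18.68937; 3 + 18.68937/60 = 3.311490
  hemisphere S, so the sign is −
  Longitude: split at 3 digits → 139° and 58.85943′; 139 + 58.85943/60 = 139.980991
  E → positive
Point 4:
  Lat: degrees = first 2 digits = 38, minutes = 35.426; 38 + 35.426/60 = 38.590433
  N → positive
  Lon: split at 3 digits → 154° and 59.2525′; 154 + 59.2525/60 = 154.987542
  hemisphere W, so the sign is −
Point 5:
  Latitude: split at 2 digits → 26° and 53.8725′; 26 + 53.8725/60 = 26.897875
  S → negative
  λ: degrees = first 3 digits = 73, minutes = 21.4829; 73 + 21.4829/60 = 73.358048
  E ⇒ keep positive
Point 6:
  φ: degrees = first 2 digits = 36, minutes = 53.7447; 36 + 53.7447/60 = 36.895745
  N ⇒ keep positive
  Lon: split at 3 digits → 048° and 12.4746′; 48 + 12.4746/60 = 48.207910
  W ⇒ negate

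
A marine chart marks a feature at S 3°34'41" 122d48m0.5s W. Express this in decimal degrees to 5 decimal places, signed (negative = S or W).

-3.57806, -122.80014

φ: 3 + 34/60 + 41/3600 = 3.578056
S → negative
Longitude: 122 + 48/60 + 0.5/3600 = 122.800139
W ⇒ negate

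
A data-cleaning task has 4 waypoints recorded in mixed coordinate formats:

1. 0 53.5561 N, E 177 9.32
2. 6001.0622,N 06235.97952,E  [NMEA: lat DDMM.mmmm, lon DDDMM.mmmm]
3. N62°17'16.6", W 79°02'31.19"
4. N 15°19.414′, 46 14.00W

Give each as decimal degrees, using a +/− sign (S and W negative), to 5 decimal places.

1. 0.89260, 177.15533
2. 60.01770, 62.59966
3. 62.28794, -79.04200
4. 15.32357, -46.23333

Point 1:
  Latitude: 53.5561′ = 0.892602°; total 0.892602
  N ⇒ keep positive
  λ: 9.32′ = 0.155333°; total 177.155333
  E ⇒ keep positive
Point 2:
  φ: split at 2 digits → 60° and 1.0622′; 60 + 1.0622/60 = 60.017703
  N ⇒ keep positive
  Lon: degrees = first 3 digits = 62, minutes = 35.97952; 62 + 35.97952/60 = 62.599659
  E ⇒ keep positive
Point 3:
  Latitude: 62 + 17/60 + 16.6/3600 = 62.287944
  N → positive
  Lon: 79 + 2/60 + 31.19/3600 = 79.041997
  W ⇒ negate
Point 4:
  Lat: 19.414′ = 0.323567°; total 15.323567
  N → positive
  λ: 14′ = 0.233333°; total 46.233333
  W ⇒ negate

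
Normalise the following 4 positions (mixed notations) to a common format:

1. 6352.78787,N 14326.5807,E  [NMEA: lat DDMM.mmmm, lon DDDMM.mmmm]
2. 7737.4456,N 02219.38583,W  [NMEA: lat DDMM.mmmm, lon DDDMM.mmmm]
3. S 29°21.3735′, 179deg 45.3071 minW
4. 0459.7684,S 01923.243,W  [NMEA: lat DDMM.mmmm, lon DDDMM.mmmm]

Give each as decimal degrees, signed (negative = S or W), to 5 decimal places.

1. 63.87980, 143.44301
2. 77.62409, -22.32310
3. -29.35623, -179.75512
4. -4.99614, -19.38738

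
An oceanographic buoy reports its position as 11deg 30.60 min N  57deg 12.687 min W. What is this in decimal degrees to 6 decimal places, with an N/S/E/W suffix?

11.510000° N, 57.211450° W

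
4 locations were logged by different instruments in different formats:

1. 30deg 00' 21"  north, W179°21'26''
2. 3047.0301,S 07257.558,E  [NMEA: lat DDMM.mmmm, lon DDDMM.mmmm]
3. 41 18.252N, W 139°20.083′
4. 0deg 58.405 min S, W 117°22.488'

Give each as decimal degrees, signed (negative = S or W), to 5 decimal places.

1. 30.00583, -179.35722
2. -30.78384, 72.95930
3. 41.30420, -139.33472
4. -0.97342, -117.37480

Point 1:
  Latitude: 30° + 0/60 + 21/3600 = 30 + 0.000000 + 0.005833 = 30.005833
  N → positive
  λ: 179 + 21/60 + 26/3600 = 179.357222
  W → negative
Point 2:
  φ: split at 2 digits → 30° and 47.0301′; 30 + 47.0301/60 = 30.783835
  S → negative
  λ: degrees = first 3 digits = 72, minutes = 57.558; 72 + 57.558/60 = 72.959300
  E → positive
Point 3:
  φ: 18.252′ = 0.304200°; total 41.304200
  N → positive
  Longitude: 139 + 20.083/60 = 139.334717
  W ⇒ negate
Point 4:
  φ: 58.405′ = 0.973417°; total 0.973417
  hemisphere S, so the sign is −
  λ: 22.488′ = 0.374800°; total 117.374800
  hemisphere W, so the sign is −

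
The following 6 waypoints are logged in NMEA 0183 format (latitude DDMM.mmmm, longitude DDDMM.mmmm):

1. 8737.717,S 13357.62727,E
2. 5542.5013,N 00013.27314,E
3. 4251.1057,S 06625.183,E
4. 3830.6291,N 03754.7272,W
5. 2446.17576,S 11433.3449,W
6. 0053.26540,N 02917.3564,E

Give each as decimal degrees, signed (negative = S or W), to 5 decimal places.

1. -87.62862, 133.96045
2. 55.70836, 0.22122
3. -42.85176, 66.41972
4. 38.51049, -37.91212
5. -24.76960, -114.55575
6. 0.88776, 29.28927

Point 1:
  Latitude: degrees = first 2 digits = 87, minutes = 37.717; 87 + 37.717/60 = 87.628617
  hemisphere S, so the sign is −
  Longitude: degrees = first 3 digits = 133, minutes = 57.62727; 133 + 57.62727/60 = 133.960455
  E ⇒ keep positive
Point 2:
  φ: split at 2 digits → 55° and 42.5013′; 55 + 42.5013/60 = 55.708355
  N → positive
  λ: degrees = first 3 digits = 0, minutes = 13.27314; 0 + 13.27314/60 = 0.221219
  E → positive
Point 3:
  Latitude: degrees = first 2 digits = 42, minutes = 51.1057; 42 + 51.1057/60 = 42.851762
  S → negative
  Longitude: degrees = first 3 digits = 66, minutes = 25.183; 66 + 25.183/60 = 66.419717
  E ⇒ keep positive
Point 4:
  φ: split at 2 digits → 38° and 30.6291′; 38 + 30.6291/60 = 38.510485
  N → positive
  λ: degrees = first 3 digits = 37, minutes = 54.7272; 37 + 54.7272/60 = 37.912120
  W ⇒ negate
Point 5:
  φ: degrees = first 2 digits = 24, minutes = 46.17576; 24 + 46.17576/60 = 24.769596
  hemisphere S, so the sign is −
  Longitude: split at 3 digits → 114° and 33.3449′; 114 + 33.3449/60 = 114.555748
  hemisphere W, so the sign is −
Point 6:
  Lat: degrees = first 2 digits = 0, minutes = 53.2654; 0 + 53.2654/60 = 0.887757
  N ⇒ keep positive
  λ: degrees = first 3 digits = 29, minutes = 17.3564; 29 + 17.3564/60 = 29.289273
  E ⇒ keep positive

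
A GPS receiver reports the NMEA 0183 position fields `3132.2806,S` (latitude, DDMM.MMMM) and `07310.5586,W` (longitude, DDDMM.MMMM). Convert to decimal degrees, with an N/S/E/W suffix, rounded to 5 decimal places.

φ: degrees = first 2 digits = 31, minutes = 32.2806; 31 + 32.2806/60 = 31.538010
Lon: split at 3 digits → 073° and 10.5586′; 73 + 10.5586/60 = 73.175977

31.53801° S, 73.17598° W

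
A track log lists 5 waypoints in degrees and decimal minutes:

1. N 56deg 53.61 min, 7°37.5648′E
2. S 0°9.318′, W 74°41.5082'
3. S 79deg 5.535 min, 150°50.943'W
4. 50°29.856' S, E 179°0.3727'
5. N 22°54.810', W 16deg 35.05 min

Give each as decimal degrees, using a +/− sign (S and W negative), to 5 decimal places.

1. 56.89350, 7.62608
2. -0.15530, -74.69180
3. -79.09225, -150.84905
4. -50.49760, 179.00621
5. 22.91350, -16.58417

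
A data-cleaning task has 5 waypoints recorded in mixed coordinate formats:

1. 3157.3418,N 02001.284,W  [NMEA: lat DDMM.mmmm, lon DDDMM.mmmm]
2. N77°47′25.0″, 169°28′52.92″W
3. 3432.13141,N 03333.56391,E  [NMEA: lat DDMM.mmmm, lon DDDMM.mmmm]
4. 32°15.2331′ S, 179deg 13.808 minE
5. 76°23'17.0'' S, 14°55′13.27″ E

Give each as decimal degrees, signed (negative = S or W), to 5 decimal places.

Point 1:
  Lat: degrees = first 2 digits = 31, minutes = 57.3418; 31 + 57.3418/60 = 31.955697
  N ⇒ keep positive
  Lon: split at 3 digits → 020° and 1.284′; 20 + 1.284/60 = 20.021400
  hemisphere W, so the sign is −
Point 2:
  Lat: 77 + 47/60 + 25/3600 = 77.790278
  N ⇒ keep positive
  Lon: 169° + 28/60 + 52.92/3600 = 169 + 0.466667 + 0.014700 = 169.481367
  W → negative
Point 3:
  φ: degrees = first 2 digits = 34, minutes = 32.13141; 34 + 32.13141/60 = 34.535524
  N ⇒ keep positive
  Longitude: degrees = first 3 digits = 33, minutes = 33.56391; 33 + 33.56391/60 = 33.559399
  E ⇒ keep positive
Point 4:
  Lat: 15.2331′ = 0.253885°; total 32.253885
  S → negative
  λ: 13.808′ = 0.230133°; total 179.230133
  E → positive
Point 5:
  Latitude: 76 + 23/60 + 17/3600 = 76.388056
  hemisphere S, so the sign is −
  Longitude: 55′ + 13.27″ = 55.22117′; 14 + 55.22117/60 = 14.920353
  E ⇒ keep positive

1. 31.95570, -20.02140
2. 77.79028, -169.48137
3. 34.53552, 33.55940
4. -32.25389, 179.23013
5. -76.38806, 14.92035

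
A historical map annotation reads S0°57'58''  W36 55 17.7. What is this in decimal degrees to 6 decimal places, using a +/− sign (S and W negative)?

-0.966111, -36.921583

Lat: 0 + 57/60 + 58/3600 = 0.9661111
hemisphere S, so the sign is −
Lon: 55′ + 17.7″ = 55.29500′; 36 + 55.29500/60 = 36.9215833
hemisphere W, so the sign is −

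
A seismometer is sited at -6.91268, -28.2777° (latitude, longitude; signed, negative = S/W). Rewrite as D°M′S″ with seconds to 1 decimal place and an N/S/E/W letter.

Latitude is negative → S; |value| = 6.912680
Lat: 0.912680 × 60 = 54.76080′ → 54′, remainder × 60 = 45.648″
Longitude is negative → W; |value| = 28.277700
Longitude: 0.277700 × 60 = 16.66200′ → 16′, remainder × 60 = 39.720″

6°54′45.6″ S, 28°16′39.7″ W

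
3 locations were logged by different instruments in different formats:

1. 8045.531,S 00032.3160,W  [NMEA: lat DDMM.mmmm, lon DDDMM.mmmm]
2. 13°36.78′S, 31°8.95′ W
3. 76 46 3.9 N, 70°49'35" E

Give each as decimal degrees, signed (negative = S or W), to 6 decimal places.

Point 1:
  Lat: degrees = first 2 digits = 80, minutes = 45.531; 80 + 45.531/60 = 80.7588500
  hemisphere S, so the sign is −
  λ: degrees = first 3 digits = 0, minutes = 32.316; 0 + 32.316/60 = 0.5386000
  hemisphere W, so the sign is −
Point 2:
  Latitude: 36.78′ = 0.613000°; total 13.6130000
  hemisphere S, so the sign is −
  Lon: 31 + 8.95/60 = 31.1491667
  W ⇒ negate
Point 3:
  Latitude: 46′ + 3.9″ = 46.06500′; 76 + 46.06500/60 = 76.7677500
  N ⇒ keep positive
  λ: 70° + 49/60 + 35/3600 = 70 + 0.816667 + 0.009722 = 70.8263889
  E → positive

1. -80.758850, -0.538600
2. -13.613000, -31.149167
3. 76.767750, 70.826389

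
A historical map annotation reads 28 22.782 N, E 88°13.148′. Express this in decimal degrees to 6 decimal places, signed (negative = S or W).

Latitude: 22.782′ = 0.379700°; total 28.3797000
N → positive
λ: 88 + 13.148/60 = 88.2191333
E ⇒ keep positive

28.379700, 88.219133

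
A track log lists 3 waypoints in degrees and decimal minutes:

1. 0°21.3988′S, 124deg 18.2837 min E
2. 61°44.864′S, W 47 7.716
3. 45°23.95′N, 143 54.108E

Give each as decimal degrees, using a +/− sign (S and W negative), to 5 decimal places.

Point 1:
  Lat: 21.3988′ = 0.356647°; total 0.356647
  S → negative
  Longitude: 18.2837′ = 0.304728°; total 124.304728
  E ⇒ keep positive
Point 2:
  Latitude: 44.864′ = 0.747733°; total 61.747733
  S → negative
  Longitude: 47 + 7.716/60 = 47.128600
  hemisphere W, so the sign is −
Point 3:
  φ: 23.95′ = 0.399167°; total 45.399167
  N ⇒ keep positive
  λ: 143 + 54.108/60 = 143.901800
  E → positive

1. -0.35665, 124.30473
2. -61.74773, -47.12860
3. 45.39917, 143.90180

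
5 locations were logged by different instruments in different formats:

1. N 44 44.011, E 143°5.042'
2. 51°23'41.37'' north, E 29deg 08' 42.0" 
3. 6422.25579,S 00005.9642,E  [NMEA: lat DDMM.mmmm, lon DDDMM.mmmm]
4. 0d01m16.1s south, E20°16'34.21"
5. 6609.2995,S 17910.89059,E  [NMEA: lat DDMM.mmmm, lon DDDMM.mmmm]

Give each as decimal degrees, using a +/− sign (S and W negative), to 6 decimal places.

1. 44.733517, 143.084033
2. 51.394825, 29.145000
3. -64.370930, 0.099403
4. -0.021139, 20.276169
5. -66.154992, 179.181510

Point 1:
  Lat: 44 + 44.011/60 = 44.7335167
  N ⇒ keep positive
  Lon: 5.042′ = 0.084033°; total 143.0840333
  E ⇒ keep positive
Point 2:
  φ: 23′ + 41.37″ = 23.68950′; 51 + 23.68950/60 = 51.3948250
  N ⇒ keep positive
  Lon: 29° + 8/60 + 42/3600 = 29 + 0.133333 + 0.011667 = 29.1450000
  E ⇒ keep positive
Point 3:
  Lat: degrees = first 2 digits = 64, minutes = 22.25579; 64 + 22.25579/60 = 64.3709298
  hemisphere S, so the sign is −
  Lon: degrees = first 3 digits = 0, minutes = 5.9642; 0 + 5.9642/60 = 0.0994033
  E ⇒ keep positive
Point 4:
  Lat: 0 + 1/60 + 16.1/3600 = 0.0211389
  S ⇒ negate
  λ: 16′ + 34.21″ = 16.57017′; 20 + 16.57017/60 = 20.2761694
  E ⇒ keep positive
Point 5:
  Latitude: split at 2 digits → 66° and 9.2995′; 66 + 9.2995/60 = 66.1549917
  S ⇒ negate
  λ: degrees = first 3 digits = 179, minutes = 10.89059; 179 + 10.89059/60 = 179.1815098
  E → positive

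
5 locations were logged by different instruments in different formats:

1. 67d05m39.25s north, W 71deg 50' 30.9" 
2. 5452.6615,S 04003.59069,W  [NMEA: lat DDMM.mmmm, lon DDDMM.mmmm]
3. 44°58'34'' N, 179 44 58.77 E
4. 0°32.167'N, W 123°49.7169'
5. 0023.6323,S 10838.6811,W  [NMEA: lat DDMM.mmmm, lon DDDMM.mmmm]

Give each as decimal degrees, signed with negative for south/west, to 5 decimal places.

1. 67.09424, -71.84192
2. -54.87769, -40.05984
3. 44.97611, 179.74966
4. 0.53612, -123.82862
5. -0.39387, -108.64469

Point 1:
  Latitude: 67 + 5/60 + 39.25/3600 = 67.094236
  N → positive
  Lon: 71° + 50/60 + 30.9/3600 = 71 + 0.833333 + 0.008583 = 71.841917
  W ⇒ negate
Point 2:
  Latitude: split at 2 digits → 54° and 52.6615′; 54 + 52.6615/60 = 54.877692
  hemisphere S, so the sign is −
  λ: split at 3 digits → 040° and 3.59069′; 40 + 3.59069/60 = 40.059845
  W ⇒ negate
Point 3:
  Latitude: 58′ + 34″ = 58.56667′; 44 + 58.56667/60 = 44.976111
  N ⇒ keep positive
  λ: 44′ + 58.77″ = 44.97950′; 179 + 44.97950/60 = 179.749658
  E → positive
Point 4:
  Lat: 32.167′ = 0.536117°; total 0.536117
  N → positive
  Longitude: 123 + 49.7169/60 = 123.828615
  W ⇒ negate
Point 5:
  φ: degrees = first 2 digits = 0, minutes = 23.6323; 0 + 23.6323/60 = 0.393872
  hemisphere S, so the sign is −
  Longitude: split at 3 digits → 108° and 38.6811′; 108 + 38.6811/60 = 108.644685
  W → negative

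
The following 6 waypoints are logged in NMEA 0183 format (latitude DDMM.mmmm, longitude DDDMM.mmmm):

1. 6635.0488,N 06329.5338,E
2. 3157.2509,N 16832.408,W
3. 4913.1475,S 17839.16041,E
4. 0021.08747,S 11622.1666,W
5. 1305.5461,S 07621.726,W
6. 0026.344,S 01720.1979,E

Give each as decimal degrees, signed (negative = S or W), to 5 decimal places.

Point 1:
  Lat: degrees = first 2 digits = 66, minutes = 35.0488; 66 + 35.0488/60 = 66.584147
  N → positive
  λ: degrees = first 3 digits = 63, minutes = 29.5338; 63 + 29.5338/60 = 63.492230
  E → positive
Point 2:
  Latitude: degrees = first 2 digits = 31, minutes = 57.2509; 31 + 57.2509/60 = 31.954182
  N ⇒ keep positive
  λ: degrees = first 3 digits = 168, minutes = 32.408; 168 + 32.408/60 = 168.540133
  W ⇒ negate
Point 3:
  Lat: degrees = first 2 digits = 49, minutes = 13.1475; 49 + 13.1475/60 = 49.219125
  S → negative
  λ: split at 3 digits → 178° and 39.16041′; 178 + 39.16041/60 = 178.652674
  E ⇒ keep positive
Point 4:
  φ: degrees = first 2 digits = 0, minutes = 21.08747; 0 + 21.08747/60 = 0.351458
  hemisphere S, so the sign is −
  Lon: split at 3 digits → 116° and 22.1666′; 116 + 22.1666/60 = 116.369443
  hemisphere W, so the sign is −
Point 5:
  Lat: degrees = first 2 digits = 13, minutes = 5.5461; 13 + 5.5461/60 = 13.092435
  S → negative
  Longitude: split at 3 digits → 076° and 21.726′; 76 + 21.726/60 = 76.362100
  W ⇒ negate
Point 6:
  φ: split at 2 digits → 00° and 26.344′; 0 + 26.344/60 = 0.439067
  hemisphere S, so the sign is −
  Lon: split at 3 digits → 017° and 20.1979′; 17 + 20.1979/60 = 17.336632
  E → positive

1. 66.58415, 63.49223
2. 31.95418, -168.54013
3. -49.21913, 178.65267
4. -0.35146, -116.36944
5. -13.09244, -76.36210
6. -0.43907, 17.33663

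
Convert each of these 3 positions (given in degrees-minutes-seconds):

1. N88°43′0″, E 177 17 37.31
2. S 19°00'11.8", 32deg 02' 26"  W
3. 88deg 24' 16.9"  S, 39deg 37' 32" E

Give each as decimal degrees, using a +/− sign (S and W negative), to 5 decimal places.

1. 88.71667, 177.29370
2. -19.00328, -32.04056
3. -88.40469, 39.62556

Point 1:
  Latitude: 88° + 43/60 + 0/3600 = 88 + 0.716667 + 0.000000 = 88.716667
  N → positive
  Lon: 177 + 17/60 + 37.31/3600 = 177.293697
  E ⇒ keep positive
Point 2:
  Latitude: 19° + 0/60 + 11.8/3600 = 19 + 0.000000 + 0.003278 = 19.003278
  S → negative
  Longitude: 2′ + 26″ = 2.43333′; 32 + 2.43333/60 = 32.040556
  W → negative
Point 3:
  φ: 24′ + 16.9″ = 24.28167′; 88 + 24.28167/60 = 88.404694
  hemisphere S, so the sign is −
  Longitude: 37′ + 32″ = 37.53333′; 39 + 37.53333/60 = 39.625556
  E ⇒ keep positive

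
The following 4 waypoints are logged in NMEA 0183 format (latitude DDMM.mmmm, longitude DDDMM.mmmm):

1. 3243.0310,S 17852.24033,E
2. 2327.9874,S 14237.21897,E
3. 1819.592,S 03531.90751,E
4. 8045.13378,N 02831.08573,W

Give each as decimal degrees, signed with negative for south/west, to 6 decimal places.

Point 1:
  Latitude: degrees = first 2 digits = 32, minutes = 43.031; 32 + 43.031/60 = 32.7171833
  S ⇒ negate
  λ: degrees = first 3 digits = 178, minutes = 52.24033; 178 + 52.24033/60 = 178.8706722
  E → positive
Point 2:
  φ: degrees = first 2 digits = 23, minutes = 27.9874; 23 + 27.9874/60 = 23.4664567
  hemisphere S, so the sign is −
  Lon: degrees = first 3 digits = 142, minutes = 37.21897; 142 + 37.21897/60 = 142.6203162
  E → positive
Point 3:
  Lat: split at 2 digits → 18° and 19.592′; 18 + 19.592/60 = 18.3265333
  S ⇒ negate
  λ: split at 3 digits → 035° and 31.90751′; 35 + 31.90751/60 = 35.5317918
  E ⇒ keep positive
Point 4:
  Lat: split at 2 digits → 80° and 45.13378′; 80 + 45.13378/60 = 80.7522297
  N ⇒ keep positive
  Lon: split at 3 digits → 028° and 31.08573′; 28 + 31.08573/60 = 28.5180955
  W → negative

1. -32.717183, 178.870672
2. -23.466457, 142.620316
3. -18.326533, 35.531792
4. 80.752230, -28.518096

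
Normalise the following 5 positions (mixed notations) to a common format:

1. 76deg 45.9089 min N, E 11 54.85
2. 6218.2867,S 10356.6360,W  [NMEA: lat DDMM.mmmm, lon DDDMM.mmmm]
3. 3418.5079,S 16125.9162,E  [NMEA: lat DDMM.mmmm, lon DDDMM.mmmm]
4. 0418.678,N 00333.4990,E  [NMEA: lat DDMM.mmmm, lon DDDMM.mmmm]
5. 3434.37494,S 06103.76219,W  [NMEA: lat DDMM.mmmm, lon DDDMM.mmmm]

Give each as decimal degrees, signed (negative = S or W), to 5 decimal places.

Point 1:
  φ: 45.9089′ = 0.765148°; total 76.765148
  N → positive
  λ: 54.85′ = 0.914167°; total 11.914167
  E ⇒ keep positive
Point 2:
  Lat: split at 2 digits → 62° and 18.2867′; 62 + 18.2867/60 = 62.304778
  S ⇒ negate
  Lon: degrees = first 3 digits = 103, minutes = 56.636; 103 + 56.636/60 = 103.943933
  W → negative
Point 3:
  Lat: split at 2 digits → 34° and 18.5079′; 34 + 18.5079/60 = 34.308465
  S → negative
  Lon: degrees = first 3 digits = 161, minutes = 25.9162; 161 + 25.9162/60 = 161.431937
  E → positive
Point 4:
  φ: split at 2 digits → 04° and 18.678′; 4 + 18.678/60 = 4.311300
  N → positive
  λ: degrees = first 3 digits = 3, minutes = 33.499; 3 + 33.499/60 = 3.558317
  E ⇒ keep positive
Point 5:
  Latitude: degrees = first 2 digits = 34, minutes = 34.37494; 34 + 34.37494/60 = 34.572916
  S → negative
  Longitude: split at 3 digits → 061° and 3.76219′; 61 + 3.76219/60 = 61.062703
  W → negative

1. 76.76515, 11.91417
2. -62.30478, -103.94393
3. -34.30847, 161.43194
4. 4.31130, 3.55832
5. -34.57292, -61.06270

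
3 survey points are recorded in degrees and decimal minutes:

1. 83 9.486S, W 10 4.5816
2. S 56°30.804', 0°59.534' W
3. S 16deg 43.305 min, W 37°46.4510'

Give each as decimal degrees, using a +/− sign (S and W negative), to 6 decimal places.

Point 1:
  Latitude: 83 + 9.486/60 = 83.1581000
  S ⇒ negate
  Longitude: 4.5816′ = 0.076360°; total 10.0763600
  W → negative
Point 2:
  Lat: 30.804′ = 0.513400°; total 56.5134000
  hemisphere S, so the sign is −
  Lon: 0 + 59.534/60 = 0.9922333
  hemisphere W, so the sign is −
Point 3:
  Lat: 16 + 43.305/60 = 16.7217500
  hemisphere S, so the sign is −
  λ: 46.451′ = 0.774183°; total 37.7741833
  W → negative

1. -83.158100, -10.076360
2. -56.513400, -0.992233
3. -16.721750, -37.774183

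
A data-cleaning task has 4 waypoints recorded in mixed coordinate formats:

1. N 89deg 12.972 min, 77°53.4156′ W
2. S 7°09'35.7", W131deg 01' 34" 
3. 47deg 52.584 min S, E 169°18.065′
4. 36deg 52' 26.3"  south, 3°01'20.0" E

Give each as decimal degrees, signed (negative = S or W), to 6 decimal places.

1. 89.216200, -77.890260
2. -7.159917, -131.026111
3. -47.876400, 169.301083
4. -36.873972, 3.022222

Point 1:
  Lat: 89 + 12.972/60 = 89.2162000
  N → positive
  λ: 53.4156′ = 0.890260°; total 77.8902600
  W ⇒ negate
Point 2:
  φ: 7 + 9/60 + 35.7/3600 = 7.1599167
  S → negative
  Longitude: 1′ + 34″ = 1.56667′; 131 + 1.56667/60 = 131.0261111
  W ⇒ negate
Point 3:
  φ: 52.584′ = 0.876400°; total 47.8764000
  S → negative
  λ: 18.065′ = 0.301083°; total 169.3010833
  E → positive
Point 4:
  Lat: 36° + 52/60 + 26.3/3600 = 36 + 0.866667 + 0.007306 = 36.8739722
  S → negative
  Lon: 3 + 1/60 + 20/3600 = 3.0222222
  E ⇒ keep positive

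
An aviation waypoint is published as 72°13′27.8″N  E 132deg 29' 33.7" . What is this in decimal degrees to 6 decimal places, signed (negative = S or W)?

72.224389, 132.492694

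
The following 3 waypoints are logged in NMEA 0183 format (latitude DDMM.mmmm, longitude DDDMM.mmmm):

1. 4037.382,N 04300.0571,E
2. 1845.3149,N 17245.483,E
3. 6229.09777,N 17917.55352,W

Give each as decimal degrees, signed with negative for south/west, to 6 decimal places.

1. 40.623033, 43.000952
2. 18.755248, 172.758050
3. 62.484963, -179.292559

Point 1:
  Latitude: split at 2 digits → 40° and 37.382′; 40 + 37.382/60 = 40.6230333
  N → positive
  λ: degrees = first 3 digits = 43, minutes = 0.0571; 43 + 0.0571/60 = 43.0009517
  E ⇒ keep positive
Point 2:
  φ: split at 2 digits → 18° and 45.3149′; 18 + 45.3149/60 = 18.7552483
  N ⇒ keep positive
  Longitude: degrees = first 3 digits = 172, minutes = 45.483; 172 + 45.483/60 = 172.7580500
  E → positive
Point 3:
  Lat: degrees = first 2 digits = 62, minutes = 29.09777; 62 + 29.09777/60 = 62.4849628
  N ⇒ keep positive
  Longitude: degrees = first 3 digits = 179, minutes = 17.55352; 179 + 17.55352/60 = 179.2925587
  hemisphere W, so the sign is −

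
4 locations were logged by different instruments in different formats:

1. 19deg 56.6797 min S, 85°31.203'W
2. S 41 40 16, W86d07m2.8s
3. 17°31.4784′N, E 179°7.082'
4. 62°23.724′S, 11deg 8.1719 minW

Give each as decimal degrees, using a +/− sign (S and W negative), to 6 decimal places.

Point 1:
  Lat: 19 + 56.6797/60 = 19.9446617
  S ⇒ negate
  Longitude: 85 + 31.203/60 = 85.5200500
  hemisphere W, so the sign is −
Point 2:
  φ: 40′ + 16″ = 40.26667′; 41 + 40.26667/60 = 41.6711111
  S ⇒ negate
  Longitude: 86° + 7/60 + 2.8/3600 = 86 + 0.116667 + 0.000778 = 86.1174444
  W ⇒ negate
Point 3:
  Lat: 31.4784′ = 0.524640°; total 17.5246400
  N ⇒ keep positive
  Longitude: 7.082′ = 0.118033°; total 179.1180333
  E ⇒ keep positive
Point 4:
  Latitude: 62 + 23.724/60 = 62.3954000
  hemisphere S, so the sign is −
  λ: 11 + 8.1719/60 = 11.1361983
  hemisphere W, so the sign is −

1. -19.944662, -85.520050
2. -41.671111, -86.117444
3. 17.524640, 179.118033
4. -62.395400, -11.136198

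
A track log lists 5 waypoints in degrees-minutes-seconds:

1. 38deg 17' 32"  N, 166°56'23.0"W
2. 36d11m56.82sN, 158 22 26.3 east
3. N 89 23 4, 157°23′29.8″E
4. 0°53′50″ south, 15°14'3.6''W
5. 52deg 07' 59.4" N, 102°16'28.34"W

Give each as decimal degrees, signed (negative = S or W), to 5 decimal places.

1. 38.29222, -166.93972
2. 36.19912, 158.37397
3. 89.38444, 157.39161
4. -0.89722, -15.23433
5. 52.13317, -102.27454

Point 1:
  Latitude: 38° + 17/60 + 32/3600 = 38 + 0.283333 + 0.008889 = 38.292222
  N → positive
  λ: 56′ + 23″ = 56.38333′; 166 + 56.38333/60 = 166.939722
  hemisphere W, so the sign is −
Point 2:
  φ: 36 + 11/60 + 56.82/3600 = 36.199117
  N → positive
  Longitude: 158 + 22/60 + 26.3/3600 = 158.373972
  E → positive
Point 3:
  Lat: 89° + 23/60 + 4/3600 = 89 + 0.383333 + 0.001111 = 89.384444
  N ⇒ keep positive
  λ: 157 + 23/60 + 29.8/3600 = 157.391611
  E → positive
Point 4:
  Latitude: 0 + 53/60 + 50/3600 = 0.897222
  hemisphere S, so the sign is −
  λ: 14′ + 3.6″ = 14.06000′; 15 + 14.06000/60 = 15.234333
  W → negative
Point 5:
  Latitude: 7′ + 59.4″ = 7.99000′; 52 + 7.99000/60 = 52.133167
  N ⇒ keep positive
  λ: 102 + 16/60 + 28.34/3600 = 102.274539
  W → negative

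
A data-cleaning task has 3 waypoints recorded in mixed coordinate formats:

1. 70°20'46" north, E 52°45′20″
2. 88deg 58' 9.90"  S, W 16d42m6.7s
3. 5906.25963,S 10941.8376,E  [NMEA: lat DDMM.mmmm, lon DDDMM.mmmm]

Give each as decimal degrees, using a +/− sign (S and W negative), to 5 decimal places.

Point 1:
  φ: 20′ + 46″ = 20.76667′; 70 + 20.76667/60 = 70.346111
  N → positive
  Longitude: 52 + 45/60 + 20/3600 = 52.755556
  E ⇒ keep positive
Point 2:
  φ: 88 + 58/60 + 9.9/3600 = 88.969417
  hemisphere S, so the sign is −
  λ: 42′ + 6.7″ = 42.11167′; 16 + 42.11167/60 = 16.701861
  hemisphere W, so the sign is −
Point 3:
  φ: split at 2 digits → 59° and 6.25963′; 59 + 6.25963/60 = 59.104327
  hemisphere S, so the sign is −
  Lon: split at 3 digits → 109° and 41.8376′; 109 + 41.8376/60 = 109.697293
  E → positive

1. 70.34611, 52.75556
2. -88.96942, -16.70186
3. -59.10433, 109.69729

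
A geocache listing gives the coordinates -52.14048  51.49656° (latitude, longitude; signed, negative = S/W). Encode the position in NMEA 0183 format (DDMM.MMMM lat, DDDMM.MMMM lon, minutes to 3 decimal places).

Latitude is negative → S; |value| = 52.140480
φ: fractional part 0.140480 → 8.42880 minutes
Longitude: minutes = (51.496560 − 51) × 60 = 29.79360

5208.429,S / 05129.794,E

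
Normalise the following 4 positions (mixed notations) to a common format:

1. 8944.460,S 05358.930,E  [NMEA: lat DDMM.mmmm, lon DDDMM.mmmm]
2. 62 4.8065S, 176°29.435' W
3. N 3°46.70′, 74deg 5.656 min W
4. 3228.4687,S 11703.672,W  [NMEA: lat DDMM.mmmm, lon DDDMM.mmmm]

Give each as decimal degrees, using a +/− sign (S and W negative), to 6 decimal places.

1. -89.741000, 53.982167
2. -62.080108, -176.490583
3. 3.778333, -74.094267
4. -32.474478, -117.061200

Point 1:
  φ: degrees = first 2 digits = 89, minutes = 44.46; 89 + 44.46/60 = 89.7410000
  S ⇒ negate
  Lon: split at 3 digits → 053° and 58.93′; 53 + 58.93/60 = 53.9821667
  E ⇒ keep positive
Point 2:
  Latitude: 4.8065′ = 0.080108°; total 62.0801083
  hemisphere S, so the sign is −
  Lon: 176 + 29.435/60 = 176.4905833
  W ⇒ negate
Point 3:
  Lat: 46.7′ = 0.778333°; total 3.7783333
  N → positive
  Longitude: 74 + 5.656/60 = 74.0942667
  W ⇒ negate
Point 4:
  φ: degrees = first 2 digits = 32, minutes = 28.4687; 32 + 28.4687/60 = 32.4744783
  hemisphere S, so the sign is −
  λ: degrees = first 3 digits = 117, minutes = 3.672; 117 + 3.672/60 = 117.0612000
  W ⇒ negate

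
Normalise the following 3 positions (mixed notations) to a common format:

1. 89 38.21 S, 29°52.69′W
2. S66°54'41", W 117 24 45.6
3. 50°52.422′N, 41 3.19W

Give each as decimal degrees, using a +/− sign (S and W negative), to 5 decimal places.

Point 1:
  Lat: 38.21′ = 0.636833°; total 89.636833
  hemisphere S, so the sign is −
  Longitude: 29 + 52.69/60 = 29.878167
  W ⇒ negate
Point 2:
  Latitude: 54′ + 41″ = 54.68333′; 66 + 54.68333/60 = 66.911389
  S → negative
  Longitude: 117 + 24/60 + 45.6/3600 = 117.412667
  hemisphere W, so the sign is −
Point 3:
  Lat: 52.422′ = 0.873700°; total 50.873700
  N ⇒ keep positive
  λ: 41 + 3.19/60 = 41.053167
  hemisphere W, so the sign is −

1. -89.63683, -29.87817
2. -66.91139, -117.41267
3. 50.87370, -41.05317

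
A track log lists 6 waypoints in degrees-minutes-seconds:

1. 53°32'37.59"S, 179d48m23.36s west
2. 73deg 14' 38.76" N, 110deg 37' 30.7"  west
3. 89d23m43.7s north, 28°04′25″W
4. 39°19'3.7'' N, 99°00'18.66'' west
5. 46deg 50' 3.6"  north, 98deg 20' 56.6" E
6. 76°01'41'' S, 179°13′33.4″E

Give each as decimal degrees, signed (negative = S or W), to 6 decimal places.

Point 1:
  φ: 53 + 32/60 + 37.59/3600 = 53.5437750
  hemisphere S, so the sign is −
  Lon: 179° + 48/60 + 23.36/3600 = 179 + 0.800000 + 0.006489 = 179.8064889
  hemisphere W, so the sign is −
Point 2:
  Lat: 14′ + 38.76″ = 14.64600′; 73 + 14.64600/60 = 73.2441000
  N ⇒ keep positive
  Lon: 37′ + 30.7″ = 37.51167′; 110 + 37.51167/60 = 110.6251944
  hemisphere W, so the sign is −
Point 3:
  Lat: 23′ + 43.7″ = 23.72833′; 89 + 23.72833/60 = 89.3954722
  N ⇒ keep positive
  Longitude: 28 + 4/60 + 25/3600 = 28.0736111
  W → negative
Point 4:
  Latitude: 39° + 19/60 + 3.7/3600 = 39 + 0.316667 + 0.001028 = 39.3176944
  N ⇒ keep positive
  Lon: 99 + 0/60 + 18.66/3600 = 99.0051833
  hemisphere W, so the sign is −
Point 5:
  Latitude: 46 + 50/60 + 3.6/3600 = 46.8343333
  N → positive
  Lon: 98 + 20/60 + 56.6/3600 = 98.3490556
  E ⇒ keep positive
Point 6:
  φ: 1′ + 41″ = 1.68333′; 76 + 1.68333/60 = 76.0280556
  S → negative
  Lon: 179° + 13/60 + 33.4/3600 = 179 + 0.216667 + 0.009278 = 179.2259444
  E ⇒ keep positive

1. -53.543775, -179.806489
2. 73.244100, -110.625194
3. 89.395472, -28.073611
4. 39.317694, -99.005183
5. 46.834333, 98.349056
6. -76.028056, 179.225944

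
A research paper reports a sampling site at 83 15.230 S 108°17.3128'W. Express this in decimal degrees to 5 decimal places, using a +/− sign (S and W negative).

Lat: 83 + 15.23/60 = 83.253833
S → negative
λ: 17.3128′ = 0.288547°; total 108.288547
W ⇒ negate

-83.25383, -108.28855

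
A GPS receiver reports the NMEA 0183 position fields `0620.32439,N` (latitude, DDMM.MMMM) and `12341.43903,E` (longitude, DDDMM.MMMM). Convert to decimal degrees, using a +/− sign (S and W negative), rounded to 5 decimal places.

6.33874, 123.69065

φ: degrees = first 2 digits = 6, minutes = 20.32439; 6 + 20.32439/60 = 6.338740
N → positive
λ: degrees = first 3 digits = 123, minutes = 41.43903; 123 + 41.43903/60 = 123.690651
E → positive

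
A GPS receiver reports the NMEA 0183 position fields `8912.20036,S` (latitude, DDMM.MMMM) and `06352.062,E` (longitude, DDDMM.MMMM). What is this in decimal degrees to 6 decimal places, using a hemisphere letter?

89.203339° S, 63.867700° E

Latitude: split at 2 digits → 89° and 12.20036′; 89 + 12.20036/60 = 89.2033393
λ: split at 3 digits → 063° and 52.062′; 63 + 52.062/60 = 63.8677000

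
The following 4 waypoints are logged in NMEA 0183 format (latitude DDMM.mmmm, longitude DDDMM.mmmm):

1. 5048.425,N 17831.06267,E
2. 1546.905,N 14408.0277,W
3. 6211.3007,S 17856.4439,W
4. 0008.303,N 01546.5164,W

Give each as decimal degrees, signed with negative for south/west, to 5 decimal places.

1. 50.80708, 178.51771
2. 15.78175, -144.13380
3. -62.18835, -178.94073
4. 0.13838, -15.77527

Point 1:
  Lat: degrees = first 2 digits = 50, minutes = 48.425; 50 + 48.425/60 = 50.807083
  N → positive
  Lon: degrees = first 3 digits = 178, minutes = 31.06267; 178 + 31.06267/60 = 178.517711
  E → positive
Point 2:
  Lat: degrees = first 2 digits = 15, minutes = 46.905; 15 + 46.905/60 = 15.781750
  N ⇒ keep positive
  Lon: split at 3 digits → 144° and 8.0277′; 144 + 8.0277/60 = 144.133795
  W ⇒ negate
Point 3:
  Lat: degrees = first 2 digits = 62, minutes = 11.3007; 62 + 11.3007/60 = 62.188345
  S → negative
  Lon: degrees = first 3 digits = 178, minutes = 56.4439; 178 + 56.4439/60 = 178.940732
  W ⇒ negate
Point 4:
  Lat: split at 2 digits → 00° and 8.303′; 0 + 8.303/60 = 0.138383
  N → positive
  Lon: degrees = first 3 digits = 15, minutes = 46.5164; 15 + 46.5164/60 = 15.775273
  hemisphere W, so the sign is −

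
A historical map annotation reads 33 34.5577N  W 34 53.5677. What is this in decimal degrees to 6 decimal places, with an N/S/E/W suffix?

33.575962° N, 34.892795° W

Lat: 34.5577′ = 0.575962°; total 33.5759617
λ: 34 + 53.5677/60 = 34.8927950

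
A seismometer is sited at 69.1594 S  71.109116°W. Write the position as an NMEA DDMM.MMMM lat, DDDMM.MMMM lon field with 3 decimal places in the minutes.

6909.564,S / 07106.547,W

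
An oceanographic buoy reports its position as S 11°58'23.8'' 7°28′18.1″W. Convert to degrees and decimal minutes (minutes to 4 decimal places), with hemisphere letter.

11° 58.3967′ S, 7° 28.3017′ W

Lat: seconds/60 = 0.39667; minutes = 58 + 0.39667 = 58.396667
Lon: 28 + 18.1/60 = 28.301667′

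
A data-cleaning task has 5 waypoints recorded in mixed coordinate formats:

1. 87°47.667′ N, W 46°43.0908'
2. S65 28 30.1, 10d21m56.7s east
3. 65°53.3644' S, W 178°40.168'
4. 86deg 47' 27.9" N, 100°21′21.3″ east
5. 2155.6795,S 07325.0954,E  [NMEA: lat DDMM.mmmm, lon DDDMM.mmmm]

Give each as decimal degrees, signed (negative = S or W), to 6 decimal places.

Point 1:
  Lat: 87 + 47.667/60 = 87.7944500
  N ⇒ keep positive
  λ: 46 + 43.0908/60 = 46.7181800
  W ⇒ negate
Point 2:
  Latitude: 28′ + 30.1″ = 28.50167′; 65 + 28.50167/60 = 65.4750278
  S → negative
  λ: 21′ + 56.7″ = 21.94500′; 10 + 21.94500/60 = 10.3657500
  E → positive
Point 3:
  Lat: 53.3644′ = 0.889407°; total 65.8894067
  hemisphere S, so the sign is −
  Longitude: 178 + 40.168/60 = 178.6694667
  W → negative
Point 4:
  Lat: 47′ + 27.9″ = 47.46500′; 86 + 47.46500/60 = 86.7910833
  N → positive
  Lon: 100° + 21/60 + 21.3/3600 = 100 + 0.350000 + 0.005917 = 100.3559167
  E → positive
Point 5:
  Lat: degrees = first 2 digits = 21, minutes = 55.6795; 21 + 55.6795/60 = 21.9279917
  S → negative
  Longitude: degrees = first 3 digits = 73, minutes = 25.0954; 73 + 25.0954/60 = 73.4182567
  E ⇒ keep positive

1. 87.794450, -46.718180
2. -65.475028, 10.365750
3. -65.889407, -178.669467
4. 86.791083, 100.355917
5. -21.927992, 73.418257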